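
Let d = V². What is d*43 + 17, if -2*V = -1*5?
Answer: 1143/4 ≈ 285.75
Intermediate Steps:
V = 5/2 (V = -(-1)*5/2 = -½*(-5) = 5/2 ≈ 2.5000)
d = 25/4 (d = (5/2)² = 25/4 ≈ 6.2500)
d*43 + 17 = (25/4)*43 + 17 = 1075/4 + 17 = 1143/4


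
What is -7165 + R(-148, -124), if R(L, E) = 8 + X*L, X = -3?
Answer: -6713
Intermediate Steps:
R(L, E) = 8 - 3*L
-7165 + R(-148, -124) = -7165 + (8 - 3*(-148)) = -7165 + (8 + 444) = -7165 + 452 = -6713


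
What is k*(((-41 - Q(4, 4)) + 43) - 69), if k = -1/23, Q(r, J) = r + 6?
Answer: 77/23 ≈ 3.3478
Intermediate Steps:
Q(r, J) = 6 + r
k = -1/23 (k = -1*1/23 = -1/23 ≈ -0.043478)
k*(((-41 - Q(4, 4)) + 43) - 69) = -(((-41 - (6 + 4)) + 43) - 69)/23 = -(((-41 - 1*10) + 43) - 69)/23 = -(((-41 - 10) + 43) - 69)/23 = -((-51 + 43) - 69)/23 = -(-8 - 69)/23 = -1/23*(-77) = 77/23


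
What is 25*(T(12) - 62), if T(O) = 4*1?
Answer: -1450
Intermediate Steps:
T(O) = 4
25*(T(12) - 62) = 25*(4 - 62) = 25*(-58) = -1450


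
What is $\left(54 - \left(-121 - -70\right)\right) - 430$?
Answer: $-325$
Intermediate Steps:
$\left(54 - \left(-121 - -70\right)\right) - 430 = \left(54 - \left(-121 + 70\right)\right) - 430 = \left(54 - -51\right) - 430 = \left(54 + 51\right) - 430 = 105 - 430 = -325$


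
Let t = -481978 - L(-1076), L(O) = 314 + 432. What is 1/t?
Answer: -1/482724 ≈ -2.0716e-6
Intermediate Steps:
L(O) = 746
t = -482724 (t = -481978 - 1*746 = -481978 - 746 = -482724)
1/t = 1/(-482724) = -1/482724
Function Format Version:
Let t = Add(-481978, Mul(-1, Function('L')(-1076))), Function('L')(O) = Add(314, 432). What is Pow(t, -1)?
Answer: Rational(-1, 482724) ≈ -2.0716e-6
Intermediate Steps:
Function('L')(O) = 746
t = -482724 (t = Add(-481978, Mul(-1, 746)) = Add(-481978, -746) = -482724)
Pow(t, -1) = Pow(-482724, -1) = Rational(-1, 482724)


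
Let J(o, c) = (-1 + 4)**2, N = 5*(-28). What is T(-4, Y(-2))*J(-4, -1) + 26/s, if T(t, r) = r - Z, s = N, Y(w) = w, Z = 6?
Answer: -5053/70 ≈ -72.186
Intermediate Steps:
N = -140
s = -140
T(t, r) = -6 + r (T(t, r) = r - 1*6 = r - 6 = -6 + r)
J(o, c) = 9 (J(o, c) = 3**2 = 9)
T(-4, Y(-2))*J(-4, -1) + 26/s = (-6 - 2)*9 + 26/(-140) = -8*9 + 26*(-1/140) = -72 - 13/70 = -5053/70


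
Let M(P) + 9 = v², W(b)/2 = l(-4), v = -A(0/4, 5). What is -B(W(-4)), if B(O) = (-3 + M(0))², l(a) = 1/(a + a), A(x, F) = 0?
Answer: -144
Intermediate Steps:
v = 0 (v = -1*0 = 0)
l(a) = 1/(2*a)
W(b) = -¼ (W(b) = 2*((½)/(-4)) = 2*((½)*(-¼)) = 2*(-⅛) = -¼)
M(P) = -9 (M(P) = -9 + 0² = -9 + 0 = -9)
B(O) = 144 (B(O) = (-3 - 9)² = (-12)² = 144)
-B(W(-4)) = -1*144 = -144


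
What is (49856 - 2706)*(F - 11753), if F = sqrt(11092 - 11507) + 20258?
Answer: 401010750 + 47150*I*sqrt(415) ≈ 4.0101e+8 + 9.6052e+5*I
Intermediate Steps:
F = 20258 + I*sqrt(415) (F = sqrt(-415) + 20258 = I*sqrt(415) + 20258 = 20258 + I*sqrt(415) ≈ 20258.0 + 20.372*I)
(49856 - 2706)*(F - 11753) = (49856 - 2706)*((20258 + I*sqrt(415)) - 11753) = 47150*(8505 + I*sqrt(415)) = 401010750 + 47150*I*sqrt(415)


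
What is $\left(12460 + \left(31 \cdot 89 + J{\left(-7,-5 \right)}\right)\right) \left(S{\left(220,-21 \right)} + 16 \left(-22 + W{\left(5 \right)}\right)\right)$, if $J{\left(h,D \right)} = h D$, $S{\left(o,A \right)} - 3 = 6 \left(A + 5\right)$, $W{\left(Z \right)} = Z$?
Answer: $-5567710$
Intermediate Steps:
$S{\left(o,A \right)} = 33 + 6 A$ ($S{\left(o,A \right)} = 3 + 6 \left(A + 5\right) = 3 + 6 \left(5 + A\right) = 3 + \left(30 + 6 A\right) = 33 + 6 A$)
$J{\left(h,D \right)} = D h$
$\left(12460 + \left(31 \cdot 89 + J{\left(-7,-5 \right)}\right)\right) \left(S{\left(220,-21 \right)} + 16 \left(-22 + W{\left(5 \right)}\right)\right) = \left(12460 + \left(31 \cdot 89 - -35\right)\right) \left(\left(33 + 6 \left(-21\right)\right) + 16 \left(-22 + 5\right)\right) = \left(12460 + \left(2759 + 35\right)\right) \left(\left(33 - 126\right) + 16 \left(-17\right)\right) = \left(12460 + 2794\right) \left(-93 - 272\right) = 15254 \left(-365\right) = -5567710$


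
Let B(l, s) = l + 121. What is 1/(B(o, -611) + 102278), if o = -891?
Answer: 1/101508 ≈ 9.8514e-6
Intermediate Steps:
B(l, s) = 121 + l
1/(B(o, -611) + 102278) = 1/((121 - 891) + 102278) = 1/(-770 + 102278) = 1/101508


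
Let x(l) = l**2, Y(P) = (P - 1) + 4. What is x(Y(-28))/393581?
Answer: 625/393581 ≈ 0.0015880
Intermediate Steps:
Y(P) = 3 + P (Y(P) = (-1 + P) + 4 = 3 + P)
x(Y(-28))/393581 = (3 - 28)**2/393581 = (-25)**2*(1/393581) = 625*(1/393581) = 625/393581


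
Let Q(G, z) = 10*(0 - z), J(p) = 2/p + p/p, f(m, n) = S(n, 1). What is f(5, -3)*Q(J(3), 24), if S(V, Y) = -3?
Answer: 720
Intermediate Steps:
f(m, n) = -3
J(p) = 1 + 2/p (J(p) = 2/p + 1 = 1 + 2/p)
Q(G, z) = -10*z (Q(G, z) = 10*(-z) = -10*z)
f(5, -3)*Q(J(3), 24) = -(-30)*24 = -3*(-240) = 720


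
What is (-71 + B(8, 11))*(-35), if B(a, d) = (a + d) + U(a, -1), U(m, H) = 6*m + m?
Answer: -140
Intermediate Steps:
U(m, H) = 7*m
B(a, d) = d + 8*a (B(a, d) = (a + d) + 7*a = d + 8*a)
(-71 + B(8, 11))*(-35) = (-71 + (11 + 8*8))*(-35) = (-71 + (11 + 64))*(-35) = (-71 + 75)*(-35) = 4*(-35) = -140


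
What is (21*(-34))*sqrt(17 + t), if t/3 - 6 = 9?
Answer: -714*sqrt(62) ≈ -5622.0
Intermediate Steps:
t = 45 (t = 18 + 3*9 = 18 + 27 = 45)
(21*(-34))*sqrt(17 + t) = (21*(-34))*sqrt(17 + 45) = -714*sqrt(62)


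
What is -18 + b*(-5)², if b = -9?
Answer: -243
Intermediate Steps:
-18 + b*(-5)² = -18 - 9*(-5)² = -18 - 9*25 = -18 - 225 = -243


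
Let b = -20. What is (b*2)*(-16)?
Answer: 640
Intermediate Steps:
(b*2)*(-16) = -20*2*(-16) = -40*(-16) = 640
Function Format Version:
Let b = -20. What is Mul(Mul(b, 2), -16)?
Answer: 640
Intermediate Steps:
Mul(Mul(b, 2), -16) = Mul(Mul(-20, 2), -16) = Mul(-40, -16) = 640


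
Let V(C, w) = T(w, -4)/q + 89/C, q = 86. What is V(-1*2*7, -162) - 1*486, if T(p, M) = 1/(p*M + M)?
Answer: -27268707/55384 ≈ -492.36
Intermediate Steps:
T(p, M) = 1/(M + M*p) (T(p, M) = 1/(M*p + M) = 1/(M + M*p))
V(C, w) = 89/C - 1/(344*(1 + w)) (V(C, w) = (1/((-4)*(1 + w)))/86 + 89/C = -1/(4*(1 + w))*(1/86) + 89/C = -1/(344*(1 + w)) + 89/C = 89/C - 1/(344*(1 + w)))
V(-1*2*7, -162) - 1*486 = (30616 - (-1*2)*7 + 30616*(-162))/(344*((-1*2*7))*(1 - 162)) - 1*486 = (1/344)*(30616 - (-2)*7 - 4959792)/(-2*7*(-161)) - 486 = (1/344)*(-1/161)*(30616 - 1*(-14) - 4959792)/(-14) - 486 = (1/344)*(-1/14)*(-1/161)*(30616 + 14 - 4959792) - 486 = (1/344)*(-1/14)*(-1/161)*(-4929162) - 486 = -352083/55384 - 486 = -27268707/55384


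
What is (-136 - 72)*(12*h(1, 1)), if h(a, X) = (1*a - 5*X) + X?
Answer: 7488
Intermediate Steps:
h(a, X) = a - 4*X (h(a, X) = (a - 5*X) + X = a - 4*X)
(-136 - 72)*(12*h(1, 1)) = (-136 - 72)*(12*(1 - 4*1)) = -2496*(1 - 4) = -2496*(-3) = -208*(-36) = 7488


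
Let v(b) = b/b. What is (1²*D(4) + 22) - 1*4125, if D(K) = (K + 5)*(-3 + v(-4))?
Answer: -4121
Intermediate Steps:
v(b) = 1
D(K) = -10 - 2*K (D(K) = (K + 5)*(-3 + 1) = (5 + K)*(-2) = -10 - 2*K)
(1²*D(4) + 22) - 1*4125 = (1²*(-10 - 2*4) + 22) - 1*4125 = (1*(-10 - 8) + 22) - 4125 = (1*(-18) + 22) - 4125 = (-18 + 22) - 4125 = 4 - 4125 = -4121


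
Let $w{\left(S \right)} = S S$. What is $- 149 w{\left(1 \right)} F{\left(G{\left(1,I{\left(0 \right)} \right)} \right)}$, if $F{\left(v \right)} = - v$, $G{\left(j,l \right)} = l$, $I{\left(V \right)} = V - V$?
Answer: $0$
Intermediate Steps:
$I{\left(V \right)} = 0$
$w{\left(S \right)} = S^{2}$
$- 149 w{\left(1 \right)} F{\left(G{\left(1,I{\left(0 \right)} \right)} \right)} = - 149 \cdot 1^{2} \left(\left(-1\right) 0\right) = \left(-149\right) 1 \cdot 0 = \left(-149\right) 0 = 0$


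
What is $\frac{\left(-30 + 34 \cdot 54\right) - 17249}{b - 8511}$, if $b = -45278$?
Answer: $\frac{15443}{53789} \approx 0.2871$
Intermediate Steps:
$\frac{\left(-30 + 34 \cdot 54\right) - 17249}{b - 8511} = \frac{\left(-30 + 34 \cdot 54\right) - 17249}{-45278 - 8511} = \frac{\left(-30 + 1836\right) - 17249}{-53789} = \left(1806 - 17249\right) \left(- \frac{1}{53789}\right) = \left(-15443\right) \left(- \frac{1}{53789}\right) = \frac{15443}{53789}$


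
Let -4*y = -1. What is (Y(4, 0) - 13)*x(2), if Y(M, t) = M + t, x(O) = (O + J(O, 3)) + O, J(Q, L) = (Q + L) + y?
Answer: -333/4 ≈ -83.250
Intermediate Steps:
y = 1/4 (y = -1/4*(-1) = 1/4 ≈ 0.25000)
J(Q, L) = 1/4 + L + Q (J(Q, L) = (Q + L) + 1/4 = (L + Q) + 1/4 = 1/4 + L + Q)
x(O) = 13/4 + 3*O (x(O) = (O + (1/4 + 3 + O)) + O = (O + (13/4 + O)) + O = (13/4 + 2*O) + O = 13/4 + 3*O)
(Y(4, 0) - 13)*x(2) = ((4 + 0) - 13)*(13/4 + 3*2) = (4 - 13)*(13/4 + 6) = -9*37/4 = -333/4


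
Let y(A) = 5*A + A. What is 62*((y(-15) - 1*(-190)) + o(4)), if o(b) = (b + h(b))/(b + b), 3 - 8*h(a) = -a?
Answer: 199609/32 ≈ 6237.8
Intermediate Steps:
h(a) = 3/8 + a/8 (h(a) = 3/8 - (-1)*a/8 = 3/8 + a/8)
o(b) = (3/8 + 9*b/8)/(2*b) (o(b) = (b + (3/8 + b/8))/(b + b) = (3/8 + 9*b/8)/((2*b)) = (3/8 + 9*b/8)*(1/(2*b)) = (3/8 + 9*b/8)/(2*b))
y(A) = 6*A
62*((y(-15) - 1*(-190)) + o(4)) = 62*((6*(-15) - 1*(-190)) + (3/16)*(1 + 3*4)/4) = 62*((-90 + 190) + (3/16)*(¼)*(1 + 12)) = 62*(100 + (3/16)*(¼)*13) = 62*(100 + 39/64) = 62*(6439/64) = 199609/32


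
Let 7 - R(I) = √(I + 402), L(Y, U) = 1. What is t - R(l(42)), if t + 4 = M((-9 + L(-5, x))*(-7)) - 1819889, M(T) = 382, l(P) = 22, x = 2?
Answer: -1819518 + 2*√106 ≈ -1.8195e+6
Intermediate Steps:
R(I) = 7 - √(402 + I) (R(I) = 7 - √(I + 402) = 7 - √(402 + I))
t = -1819511 (t = -4 + (382 - 1819889) = -4 - 1819507 = -1819511)
t - R(l(42)) = -1819511 - (7 - √(402 + 22)) = -1819511 - (7 - √424) = -1819511 - (7 - 2*√106) = -1819511 + (-7 + 2*√106) = -1819518 + 2*√106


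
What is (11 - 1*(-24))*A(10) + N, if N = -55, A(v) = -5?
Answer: -230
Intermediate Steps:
(11 - 1*(-24))*A(10) + N = (11 - 1*(-24))*(-5) - 55 = (11 + 24)*(-5) - 55 = 35*(-5) - 55 = -175 - 55 = -230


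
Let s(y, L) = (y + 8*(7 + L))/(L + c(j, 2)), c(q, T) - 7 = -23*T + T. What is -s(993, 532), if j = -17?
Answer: -1061/99 ≈ -10.717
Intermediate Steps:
c(q, T) = 7 - 22*T (c(q, T) = 7 + (-23*T + T) = 7 - 22*T)
s(y, L) = (56 + y + 8*L)/(-37 + L) (s(y, L) = (y + 8*(7 + L))/(L + (7 - 22*2)) = (y + (56 + 8*L))/(L + (7 - 44)) = (56 + y + 8*L)/(L - 37) = (56 + y + 8*L)/(-37 + L))
-s(993, 532) = -(56 + 993 + 8*532)/(-37 + 532) = -(56 + 993 + 4256)/495 = -5305/495 = -1*1061/99 = -1061/99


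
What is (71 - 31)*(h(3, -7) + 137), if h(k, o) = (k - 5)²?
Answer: 5640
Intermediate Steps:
h(k, o) = (-5 + k)²
(71 - 31)*(h(3, -7) + 137) = (71 - 31)*((-5 + 3)² + 137) = 40*((-2)² + 137) = 40*(4 + 137) = 40*141 = 5640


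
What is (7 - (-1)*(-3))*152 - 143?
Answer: 465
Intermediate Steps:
(7 - (-1)*(-3))*152 - 143 = (7 - 1*3)*152 - 143 = (7 - 3)*152 - 143 = 4*152 - 143 = 608 - 143 = 465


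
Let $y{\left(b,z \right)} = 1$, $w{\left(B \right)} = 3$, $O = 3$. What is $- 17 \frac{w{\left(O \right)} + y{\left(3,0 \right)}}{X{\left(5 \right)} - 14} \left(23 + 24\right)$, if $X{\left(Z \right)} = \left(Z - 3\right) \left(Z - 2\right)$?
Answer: $\frac{799}{2} \approx 399.5$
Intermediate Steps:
$X{\left(Z \right)} = \left(-3 + Z\right) \left(-2 + Z\right)$
$- 17 \frac{w{\left(O \right)} + y{\left(3,0 \right)}}{X{\left(5 \right)} - 14} \left(23 + 24\right) = - 17 \frac{3 + 1}{\left(6 + 5^{2} - 25\right) - 14} \left(23 + 24\right) = - 17 \frac{4}{\left(6 + 25 - 25\right) - 14} \cdot 47 = - 17 \frac{4}{6 - 14} \cdot 47 = - 17 \frac{4}{-8} \cdot 47 = - 17 \cdot 4 \left(- \frac{1}{8}\right) 47 = \left(-17\right) \left(- \frac{1}{2}\right) 47 = \frac{17}{2} \cdot 47 = \frac{799}{2}$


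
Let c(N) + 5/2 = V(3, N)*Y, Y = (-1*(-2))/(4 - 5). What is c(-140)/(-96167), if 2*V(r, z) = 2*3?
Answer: 17/192334 ≈ 8.8388e-5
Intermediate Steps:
V(r, z) = 3 (V(r, z) = (2*3)/2 = (½)*6 = 3)
Y = -2 (Y = 2/(-1) = 2*(-1) = -2)
c(N) = -17/2 (c(N) = -5/2 + 3*(-2) = -5/2 - 6 = -17/2)
c(-140)/(-96167) = -17/2/(-96167) = -17/2*(-1/96167) = 17/192334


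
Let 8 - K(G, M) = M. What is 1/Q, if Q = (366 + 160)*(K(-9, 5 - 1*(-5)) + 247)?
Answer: 1/128870 ≈ 7.7598e-6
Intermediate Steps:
K(G, M) = 8 - M
Q = 128870 (Q = (366 + 160)*((8 - (5 - 1*(-5))) + 247) = 526*((8 - (5 + 5)) + 247) = 526*((8 - 1*10) + 247) = 526*((8 - 10) + 247) = 526*(-2 + 247) = 526*245 = 128870)
1/Q = 1/128870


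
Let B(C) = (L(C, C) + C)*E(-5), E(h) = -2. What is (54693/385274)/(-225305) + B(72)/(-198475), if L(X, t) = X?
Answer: 4997748494997/3445691074436150 ≈ 0.0014504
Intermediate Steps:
B(C) = -4*C (B(C) = (C + C)*(-2) = (2*C)*(-2) = -4*C)
(54693/385274)/(-225305) + B(72)/(-198475) = (54693/385274)/(-225305) - 4*72/(-198475) = (54693*(1/385274))*(-1/225305) - 288*(-1/198475) = (54693/385274)*(-1/225305) + 288/198475 = -54693/86804158570 + 288/198475 = 4997748494997/3445691074436150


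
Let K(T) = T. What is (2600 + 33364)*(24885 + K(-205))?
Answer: 887591520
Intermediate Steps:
(2600 + 33364)*(24885 + K(-205)) = (2600 + 33364)*(24885 - 205) = 35964*24680 = 887591520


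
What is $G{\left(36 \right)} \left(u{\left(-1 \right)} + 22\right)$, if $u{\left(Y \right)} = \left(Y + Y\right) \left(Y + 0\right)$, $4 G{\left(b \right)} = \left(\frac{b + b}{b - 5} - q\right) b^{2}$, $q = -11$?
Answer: $\frac{3211488}{31} \approx 1.036 \cdot 10^{5}$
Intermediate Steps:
$G{\left(b \right)} = \frac{b^{2} \left(11 + \frac{2 b}{-5 + b}\right)}{4}$ ($G{\left(b \right)} = \frac{\left(\frac{b + b}{b - 5} - -11\right) b^{2}}{4} = \frac{\left(\frac{2 b}{-5 + b} + 11\right) b^{2}}{4} = \frac{\left(11 + \frac{2 b}{-5 + b}\right) b^{2}}{4} = \frac{b^{2} \left(11 + \frac{2 b}{-5 + b}\right)}{4}$)
$u{\left(Y \right)} = 2 Y^{2}$ ($u{\left(Y \right)} = 2 Y Y = 2 Y^{2}$)
$G{\left(36 \right)} \left(u{\left(-1 \right)} + 22\right) = \frac{36^{2} \left(-55 + 13 \cdot 36\right)}{4 \left(-5 + 36\right)} \left(2 \left(-1\right)^{2} + 22\right) = \frac{1}{4} \cdot 1296 \cdot \frac{1}{31} \left(-55 + 468\right) \left(2 \cdot 1 + 22\right) = \frac{1}{4} \cdot 1296 \cdot \frac{1}{31} \cdot 413 \left(2 + 22\right) = \frac{133812}{31} \cdot 24 = \frac{3211488}{31}$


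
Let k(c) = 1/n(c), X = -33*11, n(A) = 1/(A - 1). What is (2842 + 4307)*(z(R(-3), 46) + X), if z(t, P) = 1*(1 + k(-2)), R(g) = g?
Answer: -2609385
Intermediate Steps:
n(A) = 1/(-1 + A)
X = -363
k(c) = -1 + c (k(c) = 1/(1/(-1 + c)) = -1 + c)
z(t, P) = -2 (z(t, P) = 1*(1 + (-1 - 2)) = 1*(1 - 3) = 1*(-2) = -2)
(2842 + 4307)*(z(R(-3), 46) + X) = (2842 + 4307)*(-2 - 363) = 7149*(-365) = -2609385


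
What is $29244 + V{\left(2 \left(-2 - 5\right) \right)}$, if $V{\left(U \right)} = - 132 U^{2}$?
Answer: $3372$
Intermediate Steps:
$29244 + V{\left(2 \left(-2 - 5\right) \right)} = 29244 - 132 \left(2 \left(-2 - 5\right)\right)^{2} = 29244 - 132 \left(2 \left(-7\right)\right)^{2} = 29244 - 132 \left(-14\right)^{2} = 29244 - 25872 = 3372$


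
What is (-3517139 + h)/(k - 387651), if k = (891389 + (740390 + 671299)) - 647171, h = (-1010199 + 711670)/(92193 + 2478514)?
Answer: -4520767072901/1630157288496 ≈ -2.7732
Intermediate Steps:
h = -298529/2570707 ≈ -0.11613
k = 1655907 (k = (891389 + 1411689) - 647171 = 2303078 - 647171 = 1655907)
(-3517139 + h)/(k - 387651) = (-3517139 - 298529/2570707)/(1655907 - 387651) = -9041534145802/2570707/1268256 = -9041534145802/2570707*1/1268256 = -4520767072901/1630157288496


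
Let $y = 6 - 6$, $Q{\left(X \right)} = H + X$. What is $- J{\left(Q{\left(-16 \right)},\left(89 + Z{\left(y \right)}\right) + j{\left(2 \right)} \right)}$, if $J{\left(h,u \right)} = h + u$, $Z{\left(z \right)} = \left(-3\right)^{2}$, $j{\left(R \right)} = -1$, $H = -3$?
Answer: $-78$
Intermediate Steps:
$Q{\left(X \right)} = -3 + X$
$y = 0$ ($y = 6 - 6 = 0$)
$Z{\left(z \right)} = 9$
$- J{\left(Q{\left(-16 \right)},\left(89 + Z{\left(y \right)}\right) + j{\left(2 \right)} \right)} = - (\left(-3 - 16\right) + \left(\left(89 + 9\right) - 1\right)) = - (-19 + \left(98 - 1\right)) = - (-19 + 97) = \left(-1\right) 78 = -78$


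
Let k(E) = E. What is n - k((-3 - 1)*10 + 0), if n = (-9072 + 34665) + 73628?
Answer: 99261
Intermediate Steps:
n = 99221 (n = 25593 + 73628 = 99221)
n - k((-3 - 1)*10 + 0) = 99221 - ((-3 - 1)*10 + 0) = 99221 - (-4*10 + 0) = 99221 - (-40 + 0) = 99221 - 1*(-40) = 99221 + 40 = 99261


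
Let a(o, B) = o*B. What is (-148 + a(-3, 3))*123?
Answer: -19311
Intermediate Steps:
a(o, B) = B*o
(-148 + a(-3, 3))*123 = (-148 + 3*(-3))*123 = (-148 - 9)*123 = -157*123 = -19311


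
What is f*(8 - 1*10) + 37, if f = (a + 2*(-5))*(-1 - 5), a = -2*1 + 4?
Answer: -59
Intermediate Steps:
a = 2 (a = -2 + 4 = 2)
f = 48 (f = (2 + 2*(-5))*(-1 - 5) = (2 - 10)*(-6) = -8*(-6) = 48)
f*(8 - 1*10) + 37 = 48*(8 - 1*10) + 37 = 48*(8 - 10) + 37 = 48*(-2) + 37 = -96 + 37 = -59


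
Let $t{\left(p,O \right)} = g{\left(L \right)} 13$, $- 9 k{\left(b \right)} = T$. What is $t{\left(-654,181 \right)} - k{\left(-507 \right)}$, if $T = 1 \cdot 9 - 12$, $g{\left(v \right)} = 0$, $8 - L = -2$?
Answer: $- \frac{1}{3} \approx -0.33333$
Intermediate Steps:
$L = 10$ ($L = 8 - -2 = 8 + 2 = 10$)
$T = -3$ ($T = 9 - 12 = -3$)
$k{\left(b \right)} = \frac{1}{3}$ ($k{\left(b \right)} = \left(- \frac{1}{9}\right) \left(-3\right) = \frac{1}{3}$)
$t{\left(p,O \right)} = 0$ ($t{\left(p,O \right)} = 0 \cdot 13 = 0$)
$t{\left(-654,181 \right)} - k{\left(-507 \right)} = 0 - \frac{1}{3} = - \frac{1}{3}$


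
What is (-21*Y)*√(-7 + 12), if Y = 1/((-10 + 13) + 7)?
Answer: -21*√5/10 ≈ -4.6957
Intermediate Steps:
Y = ⅒ (Y = 1/(3 + 7) = 1/10 = ⅒ ≈ 0.10000)
(-21*Y)*√(-7 + 12) = (-21*⅒)*√(-7 + 12) = -21*√5/10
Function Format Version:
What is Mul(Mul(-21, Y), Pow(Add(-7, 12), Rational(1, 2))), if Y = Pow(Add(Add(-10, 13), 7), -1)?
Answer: Mul(Rational(-21, 10), Pow(5, Rational(1, 2))) ≈ -4.6957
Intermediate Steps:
Y = Rational(1, 10) (Y = Pow(Add(3, 7), -1) = Pow(10, -1) = Rational(1, 10) ≈ 0.10000)
Mul(Mul(-21, Y), Pow(Add(-7, 12), Rational(1, 2))) = Mul(Mul(-21, Rational(1, 10)), Pow(Add(-7, 12), Rational(1, 2))) = Mul(Rational(-21, 10), Pow(5, Rational(1, 2)))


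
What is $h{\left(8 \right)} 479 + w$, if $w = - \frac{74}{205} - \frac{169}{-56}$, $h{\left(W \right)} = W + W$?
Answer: $\frac{88013221}{11480} \approx 7666.7$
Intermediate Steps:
$h{\left(W \right)} = 2 W$
$w = \frac{30501}{11480}$ ($w = \left(-74\right) \frac{1}{205} - - \frac{169}{56} = - \frac{74}{205} + \frac{169}{56} = \frac{30501}{11480} \approx 2.6569$)
$h{\left(8 \right)} 479 + w = 2 \cdot 8 \cdot 479 + \frac{30501}{11480} = 16 \cdot 479 + \frac{30501}{11480} = 7664 + \frac{30501}{11480} = \frac{88013221}{11480}$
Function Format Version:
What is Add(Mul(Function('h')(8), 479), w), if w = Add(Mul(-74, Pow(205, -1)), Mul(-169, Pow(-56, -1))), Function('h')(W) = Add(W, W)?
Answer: Rational(88013221, 11480) ≈ 7666.7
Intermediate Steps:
Function('h')(W) = Mul(2, W)
w = Rational(30501, 11480) (w = Add(Mul(-74, Rational(1, 205)), Mul(-169, Rational(-1, 56))) = Add(Rational(-74, 205), Rational(169, 56)) = Rational(30501, 11480) ≈ 2.6569)
Add(Mul(Function('h')(8), 479), w) = Add(Mul(Mul(2, 8), 479), Rational(30501, 11480)) = Add(Mul(16, 479), Rational(30501, 11480)) = Add(7664, Rational(30501, 11480)) = Rational(88013221, 11480)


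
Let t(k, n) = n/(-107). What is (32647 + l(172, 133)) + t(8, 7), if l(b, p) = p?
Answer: 3507453/107 ≈ 32780.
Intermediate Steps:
t(k, n) = -n/107 (t(k, n) = n*(-1/107) = -n/107)
(32647 + l(172, 133)) + t(8, 7) = (32647 + 133) - 1/107*7 = 32780 - 7/107 = 3507453/107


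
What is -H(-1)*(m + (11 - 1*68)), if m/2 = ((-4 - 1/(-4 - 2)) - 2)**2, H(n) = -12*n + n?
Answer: -2189/18 ≈ -121.61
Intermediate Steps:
H(n) = -11*n
m = 1225/18 (m = 2*((-4 - 1/(-4 - 2)) - 2)**2 = 2*((-4 - 1/(-6)) - 2)**2 = 2*((-4 - 1*(-1/6)) - 2)**2 = 2*((-4 + 1/6) - 2)**2 = 2*(-23/6 - 2)**2 = 2*(-35/6)**2 = 2*(1225/36) = 1225/18 ≈ 68.056)
-H(-1)*(m + (11 - 1*68)) = -(-11*(-1))*(1225/18 + (11 - 1*68)) = -11*(1225/18 + (11 - 68)) = -11*(1225/18 - 57) = -11*199/18 = -1*2189/18 = -2189/18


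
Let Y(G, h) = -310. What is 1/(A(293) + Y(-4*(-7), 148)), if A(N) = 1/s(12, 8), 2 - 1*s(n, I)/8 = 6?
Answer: -32/9921 ≈ -0.0032255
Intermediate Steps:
s(n, I) = -32 (s(n, I) = 16 - 8*6 = 16 - 48 = -32)
A(N) = -1/32 (A(N) = 1/(-32) = -1/32)
1/(A(293) + Y(-4*(-7), 148)) = 1/(-1/32 - 310) = 1/(-9921/32) = -32/9921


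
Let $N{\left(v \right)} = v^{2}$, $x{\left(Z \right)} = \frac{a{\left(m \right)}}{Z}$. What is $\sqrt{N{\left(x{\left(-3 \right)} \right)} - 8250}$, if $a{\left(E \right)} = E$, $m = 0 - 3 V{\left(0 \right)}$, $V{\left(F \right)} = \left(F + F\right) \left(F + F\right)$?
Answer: $5 i \sqrt{330} \approx 90.829 i$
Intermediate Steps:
$V{\left(F \right)} = 4 F^{2}$ ($V{\left(F \right)} = 2 F 2 F = 4 F^{2}$)
$m = 0$ ($m = 0 - 3 \cdot 4 \cdot 0^{2} = 0 - 3 \cdot 4 \cdot 0 = 0 - 0 = 0 + 0 = 0$)
$x{\left(Z \right)} = 0$ ($x{\left(Z \right)} = \frac{0}{Z} = 0$)
$\sqrt{N{\left(x{\left(-3 \right)} \right)} - 8250} = \sqrt{0^{2} - 8250} = \sqrt{0 - 8250} = \sqrt{-8250} = 5 i \sqrt{330}$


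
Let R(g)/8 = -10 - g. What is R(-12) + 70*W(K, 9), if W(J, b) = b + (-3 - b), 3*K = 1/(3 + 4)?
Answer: -194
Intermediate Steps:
R(g) = -80 - 8*g (R(g) = 8*(-10 - g) = -80 - 8*g)
K = 1/21 (K = 1/(3*(3 + 4)) = (⅓)/7 = (⅓)*(⅐) = 1/21 ≈ 0.047619)
W(J, b) = -3
R(-12) + 70*W(K, 9) = (-80 - 8*(-12)) + 70*(-3) = (-80 + 96) - 210 = 16 - 210 = -194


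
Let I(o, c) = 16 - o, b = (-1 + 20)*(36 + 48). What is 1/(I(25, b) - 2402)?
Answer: -1/2411 ≈ -0.00041477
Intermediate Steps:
b = 1596 (b = 19*84 = 1596)
1/(I(25, b) - 2402) = 1/((16 - 1*25) - 2402) = 1/((16 - 25) - 2402) = 1/(-9 - 2402) = 1/(-2411) = -1/2411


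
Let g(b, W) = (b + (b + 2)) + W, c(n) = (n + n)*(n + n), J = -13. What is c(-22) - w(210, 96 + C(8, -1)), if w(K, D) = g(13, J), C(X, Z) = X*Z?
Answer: 1921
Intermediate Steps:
c(n) = 4*n² (c(n) = (2*n)*(2*n) = 4*n²)
g(b, W) = 2 + W + 2*b (g(b, W) = (b + (2 + b)) + W = (2 + 2*b) + W = 2 + W + 2*b)
w(K, D) = 15 (w(K, D) = 2 - 13 + 2*13 = 2 - 13 + 26 = 15)
c(-22) - w(210, 96 + C(8, -1)) = 4*(-22)² - 1*15 = 4*484 - 15 = 1936 - 15 = 1921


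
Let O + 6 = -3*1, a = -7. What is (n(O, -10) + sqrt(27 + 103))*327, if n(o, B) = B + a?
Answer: -5559 + 327*sqrt(130) ≈ -1830.6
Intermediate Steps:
O = -9 (O = -6 - 3*1 = -6 - 3 = -9)
n(o, B) = -7 + B (n(o, B) = B - 7 = -7 + B)
(n(O, -10) + sqrt(27 + 103))*327 = ((-7 - 10) + sqrt(27 + 103))*327 = (-17 + sqrt(130))*327 = -5559 + 327*sqrt(130)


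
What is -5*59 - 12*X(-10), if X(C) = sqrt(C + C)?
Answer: -295 - 24*I*sqrt(5) ≈ -295.0 - 53.666*I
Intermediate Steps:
X(C) = sqrt(2)*sqrt(C) (X(C) = sqrt(2*C) = sqrt(2)*sqrt(C))
-5*59 - 12*X(-10) = -5*59 - 12*sqrt(2)*sqrt(-10) = -295 - 12*sqrt(2)*I*sqrt(10) = -295 - 24*I*sqrt(5)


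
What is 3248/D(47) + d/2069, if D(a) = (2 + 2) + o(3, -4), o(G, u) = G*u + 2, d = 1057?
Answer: -3356885/6207 ≈ -540.82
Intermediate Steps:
o(G, u) = 2 + G*u
D(a) = -6 (D(a) = (2 + 2) + (2 + 3*(-4)) = 4 + (2 - 12) = 4 - 10 = -6)
3248/D(47) + d/2069 = 3248/(-6) + 1057/2069 = 3248*(-1/6) + 1057*(1/2069) = -1624/3 + 1057/2069 = -3356885/6207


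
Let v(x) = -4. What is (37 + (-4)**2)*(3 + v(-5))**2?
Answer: 53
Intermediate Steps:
(37 + (-4)**2)*(3 + v(-5))**2 = (37 + (-4)**2)*(3 - 4)**2 = (37 + 16)*(-1)**2 = 53*1 = 53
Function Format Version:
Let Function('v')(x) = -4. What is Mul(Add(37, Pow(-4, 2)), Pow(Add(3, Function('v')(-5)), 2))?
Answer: 53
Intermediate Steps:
Mul(Add(37, Pow(-4, 2)), Pow(Add(3, Function('v')(-5)), 2)) = Mul(Add(37, Pow(-4, 2)), Pow(Add(3, -4), 2)) = Mul(Add(37, 16), Pow(-1, 2)) = Mul(53, 1) = 53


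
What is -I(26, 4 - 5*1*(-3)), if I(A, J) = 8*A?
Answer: -208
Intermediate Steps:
-I(26, 4 - 5*1*(-3)) = -8*26 = -1*208 = -208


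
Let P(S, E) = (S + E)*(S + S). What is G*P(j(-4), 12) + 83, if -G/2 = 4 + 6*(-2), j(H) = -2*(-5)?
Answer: 7123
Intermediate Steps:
j(H) = 10
P(S, E) = 2*S*(E + S) (P(S, E) = (E + S)*(2*S) = 2*S*(E + S))
G = 16 (G = -2*(4 + 6*(-2)) = -2*(4 - 12) = -2*(-8) = 16)
G*P(j(-4), 12) + 83 = 16*(2*10*(12 + 10)) + 83 = 16*(2*10*22) + 83 = 16*440 + 83 = 7040 + 83 = 7123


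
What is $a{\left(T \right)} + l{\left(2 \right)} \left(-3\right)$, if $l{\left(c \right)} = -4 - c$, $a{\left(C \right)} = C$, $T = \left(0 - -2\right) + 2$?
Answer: $22$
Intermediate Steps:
$T = 4$ ($T = \left(0 + 2\right) + 2 = 2 + 2 = 4$)
$a{\left(T \right)} + l{\left(2 \right)} \left(-3\right) = 4 + \left(-4 - 2\right) \left(-3\right) = 4 - -18 = 4 + 18 = 22$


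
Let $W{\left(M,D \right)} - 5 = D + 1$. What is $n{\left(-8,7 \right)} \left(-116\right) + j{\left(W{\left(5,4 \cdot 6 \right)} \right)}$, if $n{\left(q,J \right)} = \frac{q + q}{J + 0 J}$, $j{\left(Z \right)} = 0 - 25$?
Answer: $\frac{1681}{7} \approx 240.14$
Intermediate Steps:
$W{\left(M,D \right)} = 6 + D$ ($W{\left(M,D \right)} = 5 + \left(D + 1\right) = 5 + \left(1 + D\right) = 6 + D$)
$j{\left(Z \right)} = -25$ ($j{\left(Z \right)} = 0 - 25 = -25$)
$n{\left(q,J \right)} = \frac{2 q}{J}$ ($n{\left(q,J \right)} = \frac{2 q}{J + 0} = \frac{2 q}{J}$)
$n{\left(-8,7 \right)} \left(-116\right) + j{\left(W{\left(5,4 \cdot 6 \right)} \right)} = 2 \left(-8\right) \frac{1}{7} \left(-116\right) - 25 = \left(- \frac{16}{7}\right) \left(-116\right) - 25 = \frac{1856}{7} - 25 = \frac{1681}{7}$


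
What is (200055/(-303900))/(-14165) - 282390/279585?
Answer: -5402491487057/5349074273100 ≈ -1.0100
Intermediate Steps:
(200055/(-303900))/(-14165) - 282390/279585 = (200055*(-1/303900))*(-1/14165) - 282390*1/279585 = -13337/20260*(-1/14165) - 18826/18639 = 13337/286982900 - 18826/18639 = -5402491487057/5349074273100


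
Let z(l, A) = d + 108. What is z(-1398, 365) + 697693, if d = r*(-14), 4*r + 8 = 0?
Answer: 697829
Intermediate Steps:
r = -2 (r = -2 + (1/4)*0 = -2 + 0 = -2)
d = 28 (d = -2*(-14) = 28)
z(l, A) = 136 (z(l, A) = 28 + 108 = 136)
z(-1398, 365) + 697693 = 136 + 697693 = 697829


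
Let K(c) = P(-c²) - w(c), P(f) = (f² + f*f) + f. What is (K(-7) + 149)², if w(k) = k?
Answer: 24098281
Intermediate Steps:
P(f) = f + 2*f² (P(f) = (f² + f²) + f = 2*f² + f = f + 2*f²)
K(c) = -c - c²*(1 - 2*c²) (K(c) = (-c²)*(1 + 2*(-c²)) - c = (-c²)*(1 - 2*c²) - c = -c²*(1 - 2*c²) - c = -c - c²*(1 - 2*c²))
(K(-7) + 149)² = (-7*(-1 - 1*(-7) + 2*(-7)³) + 149)² = (-7*(-1 + 7 + 2*(-343)) + 149)² = (-7*(-1 + 7 - 686) + 149)² = (-7*(-680) + 149)² = (4760 + 149)² = 4909² = 24098281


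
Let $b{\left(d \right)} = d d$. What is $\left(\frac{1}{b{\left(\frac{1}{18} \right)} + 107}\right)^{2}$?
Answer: $\frac{104976}{1201939561} \approx 8.7339 \cdot 10^{-5}$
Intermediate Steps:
$b{\left(d \right)} = d^{2}$
$\left(\frac{1}{b{\left(\frac{1}{18} \right)} + 107}\right)^{2} = \left(\frac{1}{\left(\frac{1}{18}\right)^{2} + 107}\right)^{2} = \left(\frac{1}{\frac{1}{324} + 107}\right)^{2} = \left(\frac{1}{\frac{34669}{324}}\right)^{2} = \left(\frac{324}{34669}\right)^{2} = \frac{104976}{1201939561}$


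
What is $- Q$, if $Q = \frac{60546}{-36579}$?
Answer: $\frac{20182}{12193} \approx 1.6552$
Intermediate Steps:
$Q = - \frac{20182}{12193}$ ($Q = 60546 \left(- \frac{1}{36579}\right) = - \frac{20182}{12193} \approx -1.6552$)
$- Q = \left(-1\right) \left(- \frac{20182}{12193}\right) = \frac{20182}{12193}$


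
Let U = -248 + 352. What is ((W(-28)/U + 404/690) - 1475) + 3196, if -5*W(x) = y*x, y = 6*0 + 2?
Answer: 7721794/4485 ≈ 1721.7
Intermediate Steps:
y = 2 (y = 0 + 2 = 2)
U = 104
W(x) = -2*x/5
((W(-28)/U + 404/690) - 1475) + 3196 = ((-⅖*(-28)/104 + 404/690) - 1475) + 3196 = (((56/5)*(1/104) + 404*(1/690)) - 1475) + 3196 = ((7/65 + 202/345) - 1475) + 3196 = (3109/4485 - 1475) + 3196 = -6612266/4485 + 3196 = 7721794/4485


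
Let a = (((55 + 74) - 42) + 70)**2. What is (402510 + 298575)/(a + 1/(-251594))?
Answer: 35277755898/1240308101 ≈ 28.443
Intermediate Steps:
a = 24649 (a = ((129 - 42) + 70)**2 = (87 + 70)**2 = 157**2 = 24649)
(402510 + 298575)/(a + 1/(-251594)) = (402510 + 298575)/(24649 + 1/(-251594)) = 701085/(24649 - 1/251594) = 701085/(6201540505/251594) = 701085*(251594/6201540505) = 35277755898/1240308101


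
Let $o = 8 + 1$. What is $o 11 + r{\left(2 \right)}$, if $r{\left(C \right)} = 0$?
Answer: $99$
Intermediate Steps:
$o = 9$
$o 11 + r{\left(2 \right)} = 9 \cdot 11 + 0 = 99 + 0 = 99$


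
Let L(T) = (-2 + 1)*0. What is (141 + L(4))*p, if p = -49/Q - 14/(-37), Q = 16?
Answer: -224049/592 ≈ -378.46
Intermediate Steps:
p = -1589/592 (p = -49/16 - 14/(-37) = -49*1/16 - 14*(-1/37) = -49/16 + 14/37 = -1589/592 ≈ -2.6841)
L(T) = 0 (L(T) = -1*0 = 0)
(141 + L(4))*p = (141 + 0)*(-1589/592) = 141*(-1589/592) = -224049/592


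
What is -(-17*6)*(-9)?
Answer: -918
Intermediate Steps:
-(-17*6)*(-9) = -(-102)*(-9) = -1*918 = -918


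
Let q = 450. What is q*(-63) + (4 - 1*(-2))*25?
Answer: -28200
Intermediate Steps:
q*(-63) + (4 - 1*(-2))*25 = 450*(-63) + (4 - 1*(-2))*25 = -28350 + (4 + 2)*25 = -28350 + 6*25 = -28350 + 150 = -28200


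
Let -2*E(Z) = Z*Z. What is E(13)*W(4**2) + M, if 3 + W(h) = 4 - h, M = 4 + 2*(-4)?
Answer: 2527/2 ≈ 1263.5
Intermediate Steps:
E(Z) = -Z**2/2 (E(Z) = -Z*Z/2 = -Z**2/2)
M = -4 (M = 4 - 8 = -4)
W(h) = 1 - h (W(h) = -3 + (4 - h) = 1 - h)
E(13)*W(4**2) + M = (-1/2*13**2)*(1 - 1*4**2) - 4 = (-1/2*169)*(1 - 1*16) - 4 = -169*(1 - 16)/2 - 4 = -169/2*(-15) - 4 = 2535/2 - 4 = 2527/2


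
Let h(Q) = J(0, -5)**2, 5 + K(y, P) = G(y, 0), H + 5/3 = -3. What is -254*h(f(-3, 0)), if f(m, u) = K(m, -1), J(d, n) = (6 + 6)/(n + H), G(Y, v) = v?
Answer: -329184/841 ≈ -391.42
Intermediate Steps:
H = -14/3 (H = -5/3 - 3 = -14/3 ≈ -4.6667)
K(y, P) = -5 (K(y, P) = -5 + 0 = -5)
J(d, n) = 12/(-14/3 + n) (J(d, n) = (6 + 6)/(n - 14/3) = 12/(-14/3 + n))
f(m, u) = -5
h(Q) = 1296/841 (h(Q) = (36/(-14 + 3*(-5)))**2 = (36/(-14 - 15))**2 = (36/(-29))**2 = (36*(-1/29))**2 = (-36/29)**2 = 1296/841)
-254*h(f(-3, 0)) = -254*1296/841 = -329184/841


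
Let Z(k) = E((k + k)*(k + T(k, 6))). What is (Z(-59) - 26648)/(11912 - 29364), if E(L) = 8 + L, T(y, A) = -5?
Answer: 4772/4363 ≈ 1.0937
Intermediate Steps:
Z(k) = 8 + 2*k*(-5 + k) (Z(k) = 8 + (k + k)*(k - 5) = 8 + (2*k)*(-5 + k) = 8 + 2*k*(-5 + k))
(Z(-59) - 26648)/(11912 - 29364) = ((8 + 2*(-59)*(-5 - 59)) - 26648)/(11912 - 29364) = ((8 + 2*(-59)*(-64)) - 26648)/(-17452) = ((8 + 7552) - 26648)*(-1/17452) = (7560 - 26648)*(-1/17452) = -19088*(-1/17452) = 4772/4363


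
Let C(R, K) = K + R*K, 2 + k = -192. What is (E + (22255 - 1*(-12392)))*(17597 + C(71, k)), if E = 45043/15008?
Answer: 1887178777751/15008 ≈ 1.2574e+8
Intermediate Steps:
k = -194 (k = -2 - 192 = -194)
E = 45043/15008 (E = 45043*(1/15008) = 45043/15008 ≈ 3.0013)
C(R, K) = K + K*R
(E + (22255 - 1*(-12392)))*(17597 + C(71, k)) = (45043/15008 + (22255 - 1*(-12392)))*(17597 - 194*(1 + 71)) = (45043/15008 + (22255 + 12392))*(17597 - 194*72) = (45043/15008 + 34647)*(17597 - 13968) = (520027219/15008)*3629 = 1887178777751/15008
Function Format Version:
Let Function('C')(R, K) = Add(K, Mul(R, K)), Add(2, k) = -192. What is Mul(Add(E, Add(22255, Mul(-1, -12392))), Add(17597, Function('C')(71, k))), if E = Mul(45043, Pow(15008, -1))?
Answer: Rational(1887178777751, 15008) ≈ 1.2574e+8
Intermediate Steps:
k = -194 (k = Add(-2, -192) = -194)
E = Rational(45043, 15008) (E = Mul(45043, Rational(1, 15008)) = Rational(45043, 15008) ≈ 3.0013)
Function('C')(R, K) = Add(K, Mul(K, R))
Mul(Add(E, Add(22255, Mul(-1, -12392))), Add(17597, Function('C')(71, k))) = Mul(Add(Rational(45043, 15008), Add(22255, Mul(-1, -12392))), Add(17597, Mul(-194, Add(1, 71)))) = Mul(Add(Rational(45043, 15008), Add(22255, 12392)), Add(17597, Mul(-194, 72))) = Mul(Add(Rational(45043, 15008), 34647), Add(17597, -13968)) = Mul(Rational(520027219, 15008), 3629) = Rational(1887178777751, 15008)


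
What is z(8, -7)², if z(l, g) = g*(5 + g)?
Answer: 196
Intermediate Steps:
z(8, -7)² = (-7*(5 - 7))² = (-7*(-2))² = 14² = 196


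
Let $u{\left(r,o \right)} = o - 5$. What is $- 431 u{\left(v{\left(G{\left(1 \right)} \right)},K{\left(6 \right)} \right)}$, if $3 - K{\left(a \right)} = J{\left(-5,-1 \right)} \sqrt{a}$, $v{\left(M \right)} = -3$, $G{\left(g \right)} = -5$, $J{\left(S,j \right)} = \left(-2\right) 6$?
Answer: $862 - 5172 \sqrt{6} \approx -11807.0$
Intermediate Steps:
$J{\left(S,j \right)} = -12$
$K{\left(a \right)} = 3 + 12 \sqrt{a}$ ($K{\left(a \right)} = 3 - - 12 \sqrt{a} = 3 + 12 \sqrt{a}$)
$u{\left(r,o \right)} = -5 + o$
$- 431 u{\left(v{\left(G{\left(1 \right)} \right)},K{\left(6 \right)} \right)} = - 431 \left(-5 + \left(3 + 12 \sqrt{6}\right)\right) = - 431 \left(-2 + 12 \sqrt{6}\right) = 862 - 5172 \sqrt{6}$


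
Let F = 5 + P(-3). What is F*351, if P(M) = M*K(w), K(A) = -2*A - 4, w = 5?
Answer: 16497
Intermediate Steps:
K(A) = -4 - 2*A
P(M) = -14*M (P(M) = M*(-4 - 2*5) = M*(-4 - 10) = M*(-14) = -14*M)
F = 47 (F = 5 - 14*(-3) = 5 + 42 = 47)
F*351 = 47*351 = 16497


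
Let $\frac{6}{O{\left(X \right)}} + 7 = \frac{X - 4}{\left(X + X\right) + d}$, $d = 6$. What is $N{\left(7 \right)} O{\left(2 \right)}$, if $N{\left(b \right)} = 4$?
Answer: $- \frac{10}{3} \approx -3.3333$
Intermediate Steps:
$O{\left(X \right)} = \frac{6}{-7 + \frac{-4 + X}{6 + 2 X}}$ ($O{\left(X \right)} = \frac{6}{-7 + \frac{X - 4}{\left(X + X\right) + 6}} = \frac{6}{-7 + \frac{-4 + X}{2 X + 6}} = \frac{6}{-7 + \frac{-4 + X}{6 + 2 X}}$)
$N{\left(7 \right)} O{\left(2 \right)} = 4 \frac{12 \left(-3 - 2\right)}{46 + 13 \cdot 2} = 4 \frac{12 \left(-3 - 2\right)}{46 + 26} = 4 \cdot 12 \cdot \frac{1}{72} \left(-5\right) = 4 \left(- \frac{5}{6}\right) = - \frac{10}{3}$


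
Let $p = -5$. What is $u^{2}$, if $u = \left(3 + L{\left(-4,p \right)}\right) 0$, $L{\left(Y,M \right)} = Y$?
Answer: $0$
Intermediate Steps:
$u = 0$ ($u = \left(3 - 4\right) 0 = \left(-1\right) 0 = 0$)
$u^{2} = 0^{2} = 0$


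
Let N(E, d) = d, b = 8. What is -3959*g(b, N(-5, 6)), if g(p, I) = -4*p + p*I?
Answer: -63344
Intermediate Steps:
g(p, I) = -4*p + I*p
-3959*g(b, N(-5, 6)) = -31672*(-4 + 6) = -31672*2 = -3959*16 = -63344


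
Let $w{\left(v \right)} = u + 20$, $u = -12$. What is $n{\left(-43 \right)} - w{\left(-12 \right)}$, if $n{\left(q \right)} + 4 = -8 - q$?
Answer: $23$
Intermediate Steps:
$n{\left(q \right)} = -12 - q$ ($n{\left(q \right)} = -4 - \left(8 + q\right) = -12 - q$)
$w{\left(v \right)} = 8$ ($w{\left(v \right)} = -12 + 20 = 8$)
$n{\left(-43 \right)} - w{\left(-12 \right)} = \left(-12 - -43\right) - 8 = \left(-12 + 43\right) - 8 = 31 - 8 = 23$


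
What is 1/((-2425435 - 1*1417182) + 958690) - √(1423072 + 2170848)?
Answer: -1/2883927 - 8*√56155 ≈ -1895.8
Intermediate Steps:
1/((-2425435 - 1*1417182) + 958690) - √(1423072 + 2170848) = 1/((-2425435 - 1417182) + 958690) - √3593920 = 1/(-3842617 + 958690) - 8*√56155 = 1/(-2883927) - 8*√56155 = -1/2883927 - 8*√56155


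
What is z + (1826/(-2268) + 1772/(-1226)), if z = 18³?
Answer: 4052503751/695142 ≈ 5829.8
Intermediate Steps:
z = 5832
z + (1826/(-2268) + 1772/(-1226)) = 5832 + (1826/(-2268) + 1772/(-1226)) = 5832 + (1826*(-1/2268) + 1772*(-1/1226)) = 5832 + (-913/1134 - 886/613) = 5832 - 1564393/695142 = 4052503751/695142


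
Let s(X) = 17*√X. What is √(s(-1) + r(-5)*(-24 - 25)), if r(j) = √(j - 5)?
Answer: √(I*(17 - 49*√10)) ≈ 8.3052 - 8.3052*I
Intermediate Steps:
r(j) = √(-5 + j)
√(s(-1) + r(-5)*(-24 - 25)) = √(17*√(-1) + √(-5 - 5)*(-24 - 25)) = √(17*I + √(-10)*(-49)) = √(17*I + (I*√10)*(-49)) = √(17*I - 49*I*√10)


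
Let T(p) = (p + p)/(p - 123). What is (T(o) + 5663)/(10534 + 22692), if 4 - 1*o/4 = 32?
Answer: 1331029/7808110 ≈ 0.17047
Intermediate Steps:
o = -112 (o = 16 - 4*32 = 16 - 128 = -112)
T(p) = 2*p/(-123 + p) (T(p) = (2*p)/(-123 + p) = 2*p/(-123 + p))
(T(o) + 5663)/(10534 + 22692) = (2*(-112)/(-123 - 112) + 5663)/(10534 + 22692) = (2*(-112)/(-235) + 5663)/33226 = (2*(-112)*(-1/235) + 5663)*(1/33226) = (224/235 + 5663)*(1/33226) = (1331029/235)*(1/33226) = 1331029/7808110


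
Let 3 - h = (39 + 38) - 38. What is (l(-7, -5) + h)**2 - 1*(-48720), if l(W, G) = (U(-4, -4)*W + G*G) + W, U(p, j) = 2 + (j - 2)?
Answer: 48820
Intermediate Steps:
U(p, j) = j (U(p, j) = 2 + (-2 + j) = j)
l(W, G) = G**2 - 3*W (l(W, G) = (-4*W + G*G) + W = (-4*W + G**2) + W = (G**2 - 4*W) + W = G**2 - 3*W)
h = -36 (h = 3 - ((39 + 38) - 38) = 3 - (77 - 38) = 3 - 1*39 = 3 - 39 = -36)
(l(-7, -5) + h)**2 - 1*(-48720) = (((-5)**2 - 3*(-7)) - 36)**2 - 1*(-48720) = ((25 + 21) - 36)**2 + 48720 = (46 - 36)**2 + 48720 = 10**2 + 48720 = 100 + 48720 = 48820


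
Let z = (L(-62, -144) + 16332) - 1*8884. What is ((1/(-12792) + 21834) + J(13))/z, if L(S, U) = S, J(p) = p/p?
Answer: 279313319/94481712 ≈ 2.9563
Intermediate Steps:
J(p) = 1
z = 7386 (z = (-62 + 16332) - 1*8884 = 16270 - 8884 = 7386)
((1/(-12792) + 21834) + J(13))/z = ((1/(-12792) + 21834) + 1)/7386 = ((-1/12792 + 21834) + 1)*(1/7386) = (279300527/12792 + 1)*(1/7386) = (279313319/12792)*(1/7386) = 279313319/94481712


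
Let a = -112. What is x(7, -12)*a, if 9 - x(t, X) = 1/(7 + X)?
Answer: -5152/5 ≈ -1030.4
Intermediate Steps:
x(t, X) = 9 - 1/(7 + X)
x(7, -12)*a = ((62 + 9*(-12))/(7 - 12))*(-112) = ((62 - 108)/(-5))*(-112) = -⅕*(-46)*(-112) = (46/5)*(-112) = -5152/5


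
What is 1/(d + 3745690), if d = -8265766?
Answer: -1/4520076 ≈ -2.2124e-7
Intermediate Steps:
1/(d + 3745690) = 1/(-8265766 + 3745690) = 1/(-4520076) = -1/4520076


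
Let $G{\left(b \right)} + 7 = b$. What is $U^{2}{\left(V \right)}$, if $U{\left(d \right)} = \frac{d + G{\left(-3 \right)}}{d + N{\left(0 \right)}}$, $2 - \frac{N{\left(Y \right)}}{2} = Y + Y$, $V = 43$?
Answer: $\frac{1089}{2209} \approx 0.49298$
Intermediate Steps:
$G{\left(b \right)} = -7 + b$
$N{\left(Y \right)} = 4 - 4 Y$ ($N{\left(Y \right)} = 4 - 2 \left(Y + Y\right) = 4 - 2 \cdot 2 Y = 4 - 4 Y$)
$U{\left(d \right)} = \frac{-10 + d}{4 + d}$ ($U{\left(d \right)} = \frac{d - 10}{d + \left(4 - 0\right)} = \frac{d - 10}{d + \left(4 + 0\right)} = \frac{-10 + d}{d + 4} = \frac{-10 + d}{4 + d}$)
$U^{2}{\left(V \right)} = \left(\frac{-10 + 43}{4 + 43}\right)^{2} = \left(\frac{1}{47} \cdot 33\right)^{2} = \left(\frac{33}{47}\right)^{2} = \frac{1089}{2209}$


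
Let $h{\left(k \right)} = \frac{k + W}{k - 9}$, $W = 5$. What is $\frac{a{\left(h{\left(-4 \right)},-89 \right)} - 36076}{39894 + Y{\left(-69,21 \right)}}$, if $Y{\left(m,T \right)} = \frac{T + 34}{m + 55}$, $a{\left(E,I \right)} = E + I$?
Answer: $- \frac{6582044}{7259993} \approx -0.90662$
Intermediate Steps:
$h{\left(k \right)} = \frac{5 + k}{-9 + k}$ ($h{\left(k \right)} = \frac{k + 5}{k - 9} = \frac{5 + k}{-9 + k}$)
$Y{\left(m,T \right)} = \frac{34 + T}{55 + m}$
$\frac{a{\left(h{\left(-4 \right)},-89 \right)} - 36076}{39894 + Y{\left(-69,21 \right)}} = \frac{\left(\frac{5 - 4}{-9 - 4} - 89\right) - 36076}{39894 + \frac{34 + 21}{55 - 69}} = \frac{\left(\frac{1}{-13} \cdot 1 - 89\right) - 36076}{39894 + \frac{1}{-14} \cdot 55} = \frac{\left(\left(- \frac{1}{13}\right) 1 - 89\right) - 36076}{39894 - \frac{55}{14}} = \frac{\left(- \frac{1}{13} - 89\right) - 36076}{39894 - \frac{55}{14}} = \frac{- \frac{1158}{13} - 36076}{\frac{558461}{14}} = \left(- \frac{470146}{13}\right) \frac{14}{558461} = - \frac{6582044}{7259993}$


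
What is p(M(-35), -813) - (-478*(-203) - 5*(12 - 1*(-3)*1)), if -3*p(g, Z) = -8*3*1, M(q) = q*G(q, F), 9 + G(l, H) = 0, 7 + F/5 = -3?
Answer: -96951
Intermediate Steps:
F = -50 (F = -35 + 5*(-3) = -35 - 15 = -50)
G(l, H) = -9 (G(l, H) = -9 + 0 = -9)
M(q) = -9*q (M(q) = q*(-9) = -9*q)
p(g, Z) = 8 (p(g, Z) = -(-8*3)/3 = -(-8) = -1/3*(-24) = 8)
p(M(-35), -813) - (-478*(-203) - 5*(12 - 1*(-3)*1)) = 8 - (-478*(-203) - 5*(12 - 1*(-3)*1)) = 8 - (97034 - 5*(12 + 3*1)) = 8 - (97034 - 5*(12 + 3)) = 8 - (97034 - 5*15) = 8 - (97034 - 75) = 8 - 1*96959 = 8 - 96959 = -96951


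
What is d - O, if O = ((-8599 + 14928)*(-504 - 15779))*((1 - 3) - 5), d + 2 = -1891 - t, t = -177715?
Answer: -721209927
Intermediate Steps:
d = 175822 (d = -2 + (-1891 - 1*(-177715)) = -2 + (-1891 + 177715) = -2 + 175824 = 175822)
O = 721385749 (O = (6329*(-16283))*(-2 - 5) = -103055107*(-7) = 721385749)
d - O = 175822 - 1*721385749 = 175822 - 721385749 = -721209927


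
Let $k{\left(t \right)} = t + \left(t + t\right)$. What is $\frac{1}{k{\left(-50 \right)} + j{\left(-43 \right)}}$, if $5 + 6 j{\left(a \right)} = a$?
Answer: $- \frac{1}{158} \approx -0.0063291$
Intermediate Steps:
$j{\left(a \right)} = - \frac{5}{6} + \frac{a}{6}$
$k{\left(t \right)} = 3 t$ ($k{\left(t \right)} = t + 2 t = 3 t$)
$\frac{1}{k{\left(-50 \right)} + j{\left(-43 \right)}} = \frac{1}{3 \left(-50\right) + \left(- \frac{5}{6} + \frac{1}{6} \left(-43\right)\right)} = \frac{1}{-150 - 8} = \frac{1}{-158} = - \frac{1}{158}$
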